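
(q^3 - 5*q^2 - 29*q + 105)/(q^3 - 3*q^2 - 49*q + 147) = (q + 5)/(q + 7)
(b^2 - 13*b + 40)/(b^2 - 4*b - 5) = (b - 8)/(b + 1)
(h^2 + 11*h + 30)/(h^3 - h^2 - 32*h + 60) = (h + 5)/(h^2 - 7*h + 10)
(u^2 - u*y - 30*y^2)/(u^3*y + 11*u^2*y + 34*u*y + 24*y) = (u^2 - u*y - 30*y^2)/(y*(u^3 + 11*u^2 + 34*u + 24))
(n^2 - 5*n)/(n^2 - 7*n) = (n - 5)/(n - 7)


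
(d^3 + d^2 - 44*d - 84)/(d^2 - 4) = (d^2 - d - 42)/(d - 2)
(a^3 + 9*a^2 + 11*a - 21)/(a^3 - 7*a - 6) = (-a^3 - 9*a^2 - 11*a + 21)/(-a^3 + 7*a + 6)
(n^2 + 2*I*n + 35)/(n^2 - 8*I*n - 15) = (n + 7*I)/(n - 3*I)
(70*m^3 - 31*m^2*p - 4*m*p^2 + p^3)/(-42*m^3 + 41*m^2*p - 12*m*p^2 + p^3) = (5*m + p)/(-3*m + p)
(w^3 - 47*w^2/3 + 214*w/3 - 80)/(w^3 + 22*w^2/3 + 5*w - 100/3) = (w^2 - 14*w + 48)/(w^2 + 9*w + 20)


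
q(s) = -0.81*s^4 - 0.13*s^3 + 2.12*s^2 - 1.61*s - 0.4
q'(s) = -3.24*s^3 - 0.39*s^2 + 4.24*s - 1.61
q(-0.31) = 0.30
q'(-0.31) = -2.87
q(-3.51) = -85.95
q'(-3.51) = 118.81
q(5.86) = -918.35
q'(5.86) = -642.14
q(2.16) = -12.93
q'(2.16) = -26.92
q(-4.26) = -211.78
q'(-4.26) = 223.73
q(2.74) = -37.22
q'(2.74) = -59.57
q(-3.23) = -56.87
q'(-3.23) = 89.81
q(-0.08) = -0.26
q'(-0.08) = -1.95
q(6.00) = -1011.58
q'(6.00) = -690.05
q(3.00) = -55.27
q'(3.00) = -79.88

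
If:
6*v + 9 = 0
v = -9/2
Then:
No Solution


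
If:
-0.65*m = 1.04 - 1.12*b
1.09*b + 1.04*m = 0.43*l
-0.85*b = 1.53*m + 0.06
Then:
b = 0.68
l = 0.72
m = -0.42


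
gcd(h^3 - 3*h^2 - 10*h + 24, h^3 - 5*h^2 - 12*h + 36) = h^2 + h - 6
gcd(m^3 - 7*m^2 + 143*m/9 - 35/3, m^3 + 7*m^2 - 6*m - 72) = m - 3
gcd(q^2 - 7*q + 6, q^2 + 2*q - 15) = 1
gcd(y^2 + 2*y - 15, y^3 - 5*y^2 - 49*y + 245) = 1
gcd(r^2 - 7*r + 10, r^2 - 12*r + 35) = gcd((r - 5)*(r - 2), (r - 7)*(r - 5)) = r - 5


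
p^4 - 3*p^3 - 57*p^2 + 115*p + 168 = (p - 8)*(p - 3)*(p + 1)*(p + 7)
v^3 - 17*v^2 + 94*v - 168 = (v - 7)*(v - 6)*(v - 4)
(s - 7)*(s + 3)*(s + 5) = s^3 + s^2 - 41*s - 105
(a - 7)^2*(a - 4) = a^3 - 18*a^2 + 105*a - 196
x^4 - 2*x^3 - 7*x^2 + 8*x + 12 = (x - 3)*(x - 2)*(x + 1)*(x + 2)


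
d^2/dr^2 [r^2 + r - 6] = 2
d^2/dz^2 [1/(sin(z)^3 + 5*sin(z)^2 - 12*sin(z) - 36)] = (-9*sin(z)^6 - 55*sin(z)^5 - 64*sin(z)^4 - 64*sin(z)^3 - 786*sin(z)^2 + 288*sin(z) + 648)/(sin(z)^3 + 5*sin(z)^2 - 12*sin(z) - 36)^3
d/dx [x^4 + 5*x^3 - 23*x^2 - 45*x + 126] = 4*x^3 + 15*x^2 - 46*x - 45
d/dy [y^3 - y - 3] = 3*y^2 - 1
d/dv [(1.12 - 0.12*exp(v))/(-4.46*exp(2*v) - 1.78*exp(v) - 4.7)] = (-0.5352*exp(2*v) + 9.9904*exp(v) + 2.5576)*exp(v)/(19.8916*exp(4*v) + 15.8776*exp(3*v) + 45.0924*exp(2*v) + 16.732*exp(v) + 22.09)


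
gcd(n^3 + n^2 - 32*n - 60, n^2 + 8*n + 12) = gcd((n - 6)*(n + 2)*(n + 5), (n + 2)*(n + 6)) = n + 2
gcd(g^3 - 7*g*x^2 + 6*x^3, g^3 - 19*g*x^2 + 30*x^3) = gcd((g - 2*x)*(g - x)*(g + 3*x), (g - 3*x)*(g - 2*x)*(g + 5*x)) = -g + 2*x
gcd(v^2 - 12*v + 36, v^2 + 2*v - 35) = 1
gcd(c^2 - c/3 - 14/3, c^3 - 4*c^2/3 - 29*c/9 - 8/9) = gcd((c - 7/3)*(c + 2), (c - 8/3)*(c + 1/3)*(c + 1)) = 1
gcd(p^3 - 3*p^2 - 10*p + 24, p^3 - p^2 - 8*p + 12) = p^2 + p - 6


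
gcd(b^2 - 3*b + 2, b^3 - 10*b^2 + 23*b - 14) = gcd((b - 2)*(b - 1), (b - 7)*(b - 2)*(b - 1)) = b^2 - 3*b + 2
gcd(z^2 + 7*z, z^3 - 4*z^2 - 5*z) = z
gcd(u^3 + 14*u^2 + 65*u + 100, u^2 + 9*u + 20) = u^2 + 9*u + 20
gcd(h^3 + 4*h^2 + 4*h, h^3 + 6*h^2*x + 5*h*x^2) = h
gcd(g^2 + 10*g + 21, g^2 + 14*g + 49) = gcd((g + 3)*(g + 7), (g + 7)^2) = g + 7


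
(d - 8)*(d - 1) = d^2 - 9*d + 8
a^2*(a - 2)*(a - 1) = a^4 - 3*a^3 + 2*a^2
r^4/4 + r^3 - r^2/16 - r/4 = r*(r/4 + 1)*(r - 1/2)*(r + 1/2)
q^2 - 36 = (q - 6)*(q + 6)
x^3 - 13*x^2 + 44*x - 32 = (x - 8)*(x - 4)*(x - 1)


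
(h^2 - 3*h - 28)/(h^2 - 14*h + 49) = (h + 4)/(h - 7)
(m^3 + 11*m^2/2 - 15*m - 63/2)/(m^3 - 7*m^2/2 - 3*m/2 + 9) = (m + 7)/(m - 2)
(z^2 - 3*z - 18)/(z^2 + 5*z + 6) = (z - 6)/(z + 2)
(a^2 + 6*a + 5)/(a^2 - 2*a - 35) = (a + 1)/(a - 7)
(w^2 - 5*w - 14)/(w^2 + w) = (w^2 - 5*w - 14)/(w*(w + 1))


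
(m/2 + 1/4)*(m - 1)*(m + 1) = m^3/2 + m^2/4 - m/2 - 1/4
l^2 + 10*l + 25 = (l + 5)^2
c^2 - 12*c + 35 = (c - 7)*(c - 5)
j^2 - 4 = (j - 2)*(j + 2)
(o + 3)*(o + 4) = o^2 + 7*o + 12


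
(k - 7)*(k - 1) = k^2 - 8*k + 7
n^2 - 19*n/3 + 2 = (n - 6)*(n - 1/3)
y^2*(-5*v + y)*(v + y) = -5*v^2*y^2 - 4*v*y^3 + y^4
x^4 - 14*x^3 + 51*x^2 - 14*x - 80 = (x - 8)*(x - 5)*(x - 2)*(x + 1)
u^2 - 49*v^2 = (u - 7*v)*(u + 7*v)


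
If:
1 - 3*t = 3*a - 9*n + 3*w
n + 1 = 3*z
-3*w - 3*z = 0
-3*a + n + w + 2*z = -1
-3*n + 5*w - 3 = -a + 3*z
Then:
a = 0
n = -1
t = -8/3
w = 0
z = 0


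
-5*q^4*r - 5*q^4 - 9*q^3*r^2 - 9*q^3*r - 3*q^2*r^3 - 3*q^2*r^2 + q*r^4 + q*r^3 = (-5*q + r)*(q + r)^2*(q*r + q)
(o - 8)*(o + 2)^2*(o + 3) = o^4 - o^3 - 40*o^2 - 116*o - 96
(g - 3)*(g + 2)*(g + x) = g^3 + g^2*x - g^2 - g*x - 6*g - 6*x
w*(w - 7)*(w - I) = w^3 - 7*w^2 - I*w^2 + 7*I*w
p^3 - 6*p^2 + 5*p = p*(p - 5)*(p - 1)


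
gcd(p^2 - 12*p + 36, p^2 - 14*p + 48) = p - 6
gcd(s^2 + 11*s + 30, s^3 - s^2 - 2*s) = 1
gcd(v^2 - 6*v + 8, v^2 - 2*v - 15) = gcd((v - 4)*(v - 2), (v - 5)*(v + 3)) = 1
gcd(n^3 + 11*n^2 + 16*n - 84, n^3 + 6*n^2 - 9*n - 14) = n^2 + 5*n - 14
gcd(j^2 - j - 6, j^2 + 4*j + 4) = j + 2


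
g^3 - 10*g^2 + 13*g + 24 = (g - 8)*(g - 3)*(g + 1)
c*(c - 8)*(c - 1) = c^3 - 9*c^2 + 8*c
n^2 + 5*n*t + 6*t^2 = (n + 2*t)*(n + 3*t)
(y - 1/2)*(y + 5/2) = y^2 + 2*y - 5/4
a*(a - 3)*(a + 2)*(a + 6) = a^4 + 5*a^3 - 12*a^2 - 36*a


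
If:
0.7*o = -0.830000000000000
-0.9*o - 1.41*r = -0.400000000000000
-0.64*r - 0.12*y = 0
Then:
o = -1.19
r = 1.04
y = -5.55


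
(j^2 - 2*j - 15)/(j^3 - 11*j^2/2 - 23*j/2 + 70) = 2*(j + 3)/(2*j^2 - j - 28)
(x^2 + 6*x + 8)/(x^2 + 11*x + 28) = (x + 2)/(x + 7)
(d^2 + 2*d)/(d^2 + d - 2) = d/(d - 1)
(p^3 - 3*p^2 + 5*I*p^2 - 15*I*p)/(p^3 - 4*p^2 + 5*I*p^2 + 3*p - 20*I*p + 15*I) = p/(p - 1)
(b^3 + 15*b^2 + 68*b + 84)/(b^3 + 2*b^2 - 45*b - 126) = (b^2 + 9*b + 14)/(b^2 - 4*b - 21)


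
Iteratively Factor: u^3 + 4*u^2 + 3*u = (u)*(u^2 + 4*u + 3) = u*(u + 3)*(u + 1)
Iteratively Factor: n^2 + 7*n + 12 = (n + 4)*(n + 3)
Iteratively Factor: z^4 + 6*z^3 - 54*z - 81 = (z + 3)*(z^3 + 3*z^2 - 9*z - 27) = (z + 3)^2*(z^2 - 9) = (z + 3)^3*(z - 3)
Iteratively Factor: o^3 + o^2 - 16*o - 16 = (o - 4)*(o^2 + 5*o + 4) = (o - 4)*(o + 1)*(o + 4)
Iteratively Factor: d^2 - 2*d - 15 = (d + 3)*(d - 5)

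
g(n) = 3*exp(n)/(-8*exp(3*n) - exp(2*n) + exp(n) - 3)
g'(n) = 3*(24*exp(3*n) + 2*exp(2*n) - exp(n))*exp(n)/(-8*exp(3*n) - exp(2*n) + exp(n) - 3)^2 + 3*exp(n)/(-8*exp(3*n) - exp(2*n) + exp(n) - 3)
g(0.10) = -0.24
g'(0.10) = 0.34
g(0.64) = -0.10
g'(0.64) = 0.18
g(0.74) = -0.08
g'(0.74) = 0.15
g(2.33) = -0.00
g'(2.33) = 0.01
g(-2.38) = -0.10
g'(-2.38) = -0.10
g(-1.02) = -0.34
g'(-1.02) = -0.23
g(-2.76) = -0.06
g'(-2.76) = -0.07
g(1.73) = -0.01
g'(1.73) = 0.02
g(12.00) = 0.00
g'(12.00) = 0.00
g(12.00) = 0.00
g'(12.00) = 0.00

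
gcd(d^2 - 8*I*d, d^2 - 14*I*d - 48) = d - 8*I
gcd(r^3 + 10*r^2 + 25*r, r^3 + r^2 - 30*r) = r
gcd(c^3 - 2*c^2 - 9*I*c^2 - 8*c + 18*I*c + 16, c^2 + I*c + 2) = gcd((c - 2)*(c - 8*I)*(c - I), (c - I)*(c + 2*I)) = c - I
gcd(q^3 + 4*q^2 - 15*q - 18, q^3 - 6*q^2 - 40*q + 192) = q + 6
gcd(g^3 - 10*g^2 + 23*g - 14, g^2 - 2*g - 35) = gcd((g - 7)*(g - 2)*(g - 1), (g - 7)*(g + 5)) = g - 7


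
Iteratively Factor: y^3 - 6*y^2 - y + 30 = (y - 5)*(y^2 - y - 6) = (y - 5)*(y + 2)*(y - 3)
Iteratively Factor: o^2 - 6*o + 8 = (o - 2)*(o - 4)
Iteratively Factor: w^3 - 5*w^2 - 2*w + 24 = (w - 3)*(w^2 - 2*w - 8) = (w - 4)*(w - 3)*(w + 2)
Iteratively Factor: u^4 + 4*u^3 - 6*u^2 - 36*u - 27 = (u + 3)*(u^3 + u^2 - 9*u - 9) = (u + 1)*(u + 3)*(u^2 - 9) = (u + 1)*(u + 3)^2*(u - 3)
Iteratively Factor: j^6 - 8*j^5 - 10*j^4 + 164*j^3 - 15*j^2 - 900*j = (j - 4)*(j^5 - 4*j^4 - 26*j^3 + 60*j^2 + 225*j) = (j - 4)*(j + 3)*(j^4 - 7*j^3 - 5*j^2 + 75*j) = (j - 5)*(j - 4)*(j + 3)*(j^3 - 2*j^2 - 15*j) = (j - 5)^2*(j - 4)*(j + 3)*(j^2 + 3*j) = (j - 5)^2*(j - 4)*(j + 3)^2*(j)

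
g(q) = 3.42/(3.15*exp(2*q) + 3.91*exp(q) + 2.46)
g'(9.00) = 0.00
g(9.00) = 0.00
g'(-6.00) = -0.00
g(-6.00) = 1.38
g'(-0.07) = -0.40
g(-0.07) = 0.39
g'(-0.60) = -0.45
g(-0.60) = 0.62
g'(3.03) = -0.00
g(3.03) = 0.00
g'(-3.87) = -0.04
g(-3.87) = 1.34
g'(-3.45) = -0.07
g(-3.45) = 1.32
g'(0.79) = -0.19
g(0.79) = 0.13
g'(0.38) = -0.30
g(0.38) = 0.23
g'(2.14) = -0.02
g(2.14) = 0.01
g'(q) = 3.42*(-6.3*exp(2*q) - 3.91*exp(q))/(3.15*exp(2*q) + 3.91*exp(q) + 2.46)^2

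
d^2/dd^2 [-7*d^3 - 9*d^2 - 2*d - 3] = -42*d - 18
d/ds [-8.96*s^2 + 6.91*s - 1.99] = 6.91 - 17.92*s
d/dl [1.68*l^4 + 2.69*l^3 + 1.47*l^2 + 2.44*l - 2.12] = 6.72*l^3 + 8.07*l^2 + 2.94*l + 2.44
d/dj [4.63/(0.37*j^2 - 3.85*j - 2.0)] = (17.8255 - 3.4262*j)/(-0.37*j^2 + 3.85*j + 2.0)^2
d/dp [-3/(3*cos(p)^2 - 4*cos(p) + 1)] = 6*(2 - 3*cos(p))*sin(p)/(3*cos(p)^2 - 4*cos(p) + 1)^2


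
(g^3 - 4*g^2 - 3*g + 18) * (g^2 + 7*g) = g^5 + 3*g^4 - 31*g^3 - 3*g^2 + 126*g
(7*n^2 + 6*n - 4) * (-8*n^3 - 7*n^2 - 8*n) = -56*n^5 - 97*n^4 - 66*n^3 - 20*n^2 + 32*n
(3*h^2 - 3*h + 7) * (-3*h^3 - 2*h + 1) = -9*h^5 + 9*h^4 - 27*h^3 + 9*h^2 - 17*h + 7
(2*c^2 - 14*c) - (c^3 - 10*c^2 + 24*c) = -c^3 + 12*c^2 - 38*c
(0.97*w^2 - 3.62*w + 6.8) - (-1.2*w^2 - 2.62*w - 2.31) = 2.17*w^2 - 1.0*w + 9.11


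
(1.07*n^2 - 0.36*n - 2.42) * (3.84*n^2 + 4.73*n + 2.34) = 4.1088*n^4 + 3.6787*n^3 - 8.4918*n^2 - 12.289*n - 5.6628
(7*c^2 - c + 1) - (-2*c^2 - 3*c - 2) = 9*c^2 + 2*c + 3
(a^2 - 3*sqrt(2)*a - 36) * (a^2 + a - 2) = a^4 - 3*sqrt(2)*a^3 + a^3 - 38*a^2 - 3*sqrt(2)*a^2 - 36*a + 6*sqrt(2)*a + 72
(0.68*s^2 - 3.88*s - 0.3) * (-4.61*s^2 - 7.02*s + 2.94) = -3.1348*s^4 + 13.1132*s^3 + 30.6198*s^2 - 9.3012*s - 0.882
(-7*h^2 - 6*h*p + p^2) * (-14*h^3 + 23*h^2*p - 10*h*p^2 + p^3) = 98*h^5 - 77*h^4*p - 82*h^3*p^2 + 76*h^2*p^3 - 16*h*p^4 + p^5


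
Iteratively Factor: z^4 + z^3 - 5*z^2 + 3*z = (z - 1)*(z^3 + 2*z^2 - 3*z) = (z - 1)^2*(z^2 + 3*z) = (z - 1)^2*(z + 3)*(z)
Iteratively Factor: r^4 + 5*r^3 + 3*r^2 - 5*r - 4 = (r - 1)*(r^3 + 6*r^2 + 9*r + 4) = (r - 1)*(r + 1)*(r^2 + 5*r + 4) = (r - 1)*(r + 1)^2*(r + 4)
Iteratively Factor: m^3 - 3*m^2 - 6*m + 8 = (m - 1)*(m^2 - 2*m - 8) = (m - 1)*(m + 2)*(m - 4)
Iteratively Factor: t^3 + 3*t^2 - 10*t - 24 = (t + 2)*(t^2 + t - 12) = (t + 2)*(t + 4)*(t - 3)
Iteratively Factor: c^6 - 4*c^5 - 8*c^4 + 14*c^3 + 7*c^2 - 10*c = (c - 1)*(c^5 - 3*c^4 - 11*c^3 + 3*c^2 + 10*c) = (c - 1)*(c + 1)*(c^4 - 4*c^3 - 7*c^2 + 10*c) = (c - 1)*(c + 1)*(c + 2)*(c^3 - 6*c^2 + 5*c) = (c - 1)^2*(c + 1)*(c + 2)*(c^2 - 5*c) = c*(c - 1)^2*(c + 1)*(c + 2)*(c - 5)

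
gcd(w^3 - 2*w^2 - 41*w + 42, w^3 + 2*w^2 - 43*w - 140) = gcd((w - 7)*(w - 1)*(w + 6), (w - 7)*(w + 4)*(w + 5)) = w - 7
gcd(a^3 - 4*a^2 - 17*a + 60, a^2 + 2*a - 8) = a + 4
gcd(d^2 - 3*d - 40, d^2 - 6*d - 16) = d - 8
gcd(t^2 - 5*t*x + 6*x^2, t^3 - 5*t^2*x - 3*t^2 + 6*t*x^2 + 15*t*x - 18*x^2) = t^2 - 5*t*x + 6*x^2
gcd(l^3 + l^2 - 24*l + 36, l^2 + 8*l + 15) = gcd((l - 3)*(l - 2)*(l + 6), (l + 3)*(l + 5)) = 1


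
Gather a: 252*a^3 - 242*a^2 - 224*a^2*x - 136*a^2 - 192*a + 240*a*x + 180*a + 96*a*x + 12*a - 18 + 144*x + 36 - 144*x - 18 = 252*a^3 + a^2*(-224*x - 378) + 336*a*x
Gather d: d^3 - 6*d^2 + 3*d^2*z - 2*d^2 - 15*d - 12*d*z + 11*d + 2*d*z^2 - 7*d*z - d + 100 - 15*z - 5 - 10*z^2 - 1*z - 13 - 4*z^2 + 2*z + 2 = d^3 + d^2*(3*z - 8) + d*(2*z^2 - 19*z - 5) - 14*z^2 - 14*z + 84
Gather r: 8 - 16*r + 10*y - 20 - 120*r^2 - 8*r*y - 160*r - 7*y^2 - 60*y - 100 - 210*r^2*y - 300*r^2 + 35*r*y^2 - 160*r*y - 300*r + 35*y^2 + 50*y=r^2*(-210*y - 420) + r*(35*y^2 - 168*y - 476) + 28*y^2 - 112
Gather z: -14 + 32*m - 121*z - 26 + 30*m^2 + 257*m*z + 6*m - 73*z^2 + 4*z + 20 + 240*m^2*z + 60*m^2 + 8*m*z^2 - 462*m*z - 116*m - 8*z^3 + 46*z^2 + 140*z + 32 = 90*m^2 - 78*m - 8*z^3 + z^2*(8*m - 27) + z*(240*m^2 - 205*m + 23) + 12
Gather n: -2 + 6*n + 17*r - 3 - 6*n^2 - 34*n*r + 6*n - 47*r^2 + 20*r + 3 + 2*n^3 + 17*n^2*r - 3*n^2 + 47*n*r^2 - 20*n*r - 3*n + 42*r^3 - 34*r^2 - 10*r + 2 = 2*n^3 + n^2*(17*r - 9) + n*(47*r^2 - 54*r + 9) + 42*r^3 - 81*r^2 + 27*r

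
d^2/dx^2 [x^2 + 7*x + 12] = 2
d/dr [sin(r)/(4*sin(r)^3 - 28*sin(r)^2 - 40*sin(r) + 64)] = (-2*sin(r)^3 + 7*sin(r)^2 + 16)*cos(r)/(4*(sin(r) - 8)^2*(sin(r) - 1)^2*(sin(r) + 2)^2)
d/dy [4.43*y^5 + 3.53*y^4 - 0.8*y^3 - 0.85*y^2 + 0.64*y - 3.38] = 22.15*y^4 + 14.12*y^3 - 2.4*y^2 - 1.7*y + 0.64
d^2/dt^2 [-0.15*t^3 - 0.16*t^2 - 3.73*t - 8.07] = -0.9*t - 0.32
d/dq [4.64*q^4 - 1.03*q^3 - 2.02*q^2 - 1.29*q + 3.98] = 18.56*q^3 - 3.09*q^2 - 4.04*q - 1.29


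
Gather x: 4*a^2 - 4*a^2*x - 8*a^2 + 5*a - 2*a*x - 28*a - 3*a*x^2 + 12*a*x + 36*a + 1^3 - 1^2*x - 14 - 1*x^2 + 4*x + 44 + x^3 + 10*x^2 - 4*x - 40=-4*a^2 + 13*a + x^3 + x^2*(9 - 3*a) + x*(-4*a^2 + 10*a - 1) - 9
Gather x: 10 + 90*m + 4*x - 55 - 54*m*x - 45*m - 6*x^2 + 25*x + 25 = 45*m - 6*x^2 + x*(29 - 54*m) - 20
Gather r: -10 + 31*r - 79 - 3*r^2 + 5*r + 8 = -3*r^2 + 36*r - 81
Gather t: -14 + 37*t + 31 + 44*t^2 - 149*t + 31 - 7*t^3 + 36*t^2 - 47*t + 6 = -7*t^3 + 80*t^2 - 159*t + 54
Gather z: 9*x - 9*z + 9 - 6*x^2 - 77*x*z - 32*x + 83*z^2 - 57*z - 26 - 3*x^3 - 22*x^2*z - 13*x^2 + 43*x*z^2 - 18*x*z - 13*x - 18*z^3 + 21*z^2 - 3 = -3*x^3 - 19*x^2 - 36*x - 18*z^3 + z^2*(43*x + 104) + z*(-22*x^2 - 95*x - 66) - 20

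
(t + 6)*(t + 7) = t^2 + 13*t + 42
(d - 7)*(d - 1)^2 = d^3 - 9*d^2 + 15*d - 7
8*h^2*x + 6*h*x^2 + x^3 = x*(2*h + x)*(4*h + x)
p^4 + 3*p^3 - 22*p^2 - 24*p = p*(p - 4)*(p + 1)*(p + 6)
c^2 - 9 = (c - 3)*(c + 3)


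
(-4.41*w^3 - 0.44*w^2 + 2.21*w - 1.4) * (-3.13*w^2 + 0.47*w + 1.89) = 13.8033*w^5 - 0.6955*w^4 - 15.459*w^3 + 4.5891*w^2 + 3.5189*w - 2.646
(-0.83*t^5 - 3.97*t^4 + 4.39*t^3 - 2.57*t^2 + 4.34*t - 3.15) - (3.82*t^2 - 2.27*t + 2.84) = -0.83*t^5 - 3.97*t^4 + 4.39*t^3 - 6.39*t^2 + 6.61*t - 5.99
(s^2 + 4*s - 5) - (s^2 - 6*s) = 10*s - 5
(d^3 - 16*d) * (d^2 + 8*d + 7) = d^5 + 8*d^4 - 9*d^3 - 128*d^2 - 112*d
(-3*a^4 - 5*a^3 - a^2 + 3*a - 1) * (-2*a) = 6*a^5 + 10*a^4 + 2*a^3 - 6*a^2 + 2*a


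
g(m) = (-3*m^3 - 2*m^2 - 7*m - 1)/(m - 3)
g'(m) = (-9*m^2 - 4*m - 7)/(m - 3) - (-3*m^3 - 2*m^2 - 7*m - 1)/(m - 3)^2 = (-6*m^3 + 25*m^2 + 12*m + 22)/(m^2 - 6*m + 9)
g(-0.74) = -1.15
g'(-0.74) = 2.09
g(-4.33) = -32.11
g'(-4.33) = 17.23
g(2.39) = 114.93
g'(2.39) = 299.84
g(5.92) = -251.70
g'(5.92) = -32.33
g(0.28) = 1.17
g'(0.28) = 3.67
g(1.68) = 24.72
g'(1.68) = 48.36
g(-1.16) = -2.19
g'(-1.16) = 2.95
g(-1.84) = -4.92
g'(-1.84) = 5.21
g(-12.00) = -331.93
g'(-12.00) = 61.54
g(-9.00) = -173.92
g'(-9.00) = 43.84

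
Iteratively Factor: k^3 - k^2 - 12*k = (k + 3)*(k^2 - 4*k) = (k - 4)*(k + 3)*(k)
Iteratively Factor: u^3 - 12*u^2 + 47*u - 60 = (u - 4)*(u^2 - 8*u + 15) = (u - 4)*(u - 3)*(u - 5)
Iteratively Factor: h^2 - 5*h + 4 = (h - 4)*(h - 1)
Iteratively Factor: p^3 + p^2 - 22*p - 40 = (p - 5)*(p^2 + 6*p + 8) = (p - 5)*(p + 2)*(p + 4)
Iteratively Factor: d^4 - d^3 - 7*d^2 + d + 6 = (d - 1)*(d^3 - 7*d - 6) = (d - 3)*(d - 1)*(d^2 + 3*d + 2) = (d - 3)*(d - 1)*(d + 2)*(d + 1)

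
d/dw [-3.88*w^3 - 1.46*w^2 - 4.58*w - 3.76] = -11.64*w^2 - 2.92*w - 4.58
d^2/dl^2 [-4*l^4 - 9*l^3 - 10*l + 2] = 6*l*(-8*l - 9)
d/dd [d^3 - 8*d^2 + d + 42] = 3*d^2 - 16*d + 1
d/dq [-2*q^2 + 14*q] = 14 - 4*q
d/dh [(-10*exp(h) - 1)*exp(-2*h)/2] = (5*exp(h) + 1)*exp(-2*h)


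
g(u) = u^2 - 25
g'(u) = 2*u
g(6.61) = 18.69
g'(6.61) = 13.22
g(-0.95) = -24.10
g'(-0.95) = -1.90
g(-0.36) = -24.87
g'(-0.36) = -0.72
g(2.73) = -17.55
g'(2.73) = 5.46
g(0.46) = -24.79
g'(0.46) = 0.92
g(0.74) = -24.45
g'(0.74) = 1.48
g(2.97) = -16.18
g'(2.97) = 5.94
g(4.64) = -3.47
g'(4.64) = 9.28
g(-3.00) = -16.00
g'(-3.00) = -6.00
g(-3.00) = -16.00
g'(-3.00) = -6.00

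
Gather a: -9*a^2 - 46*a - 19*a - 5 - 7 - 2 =-9*a^2 - 65*a - 14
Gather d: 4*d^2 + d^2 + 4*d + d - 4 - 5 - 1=5*d^2 + 5*d - 10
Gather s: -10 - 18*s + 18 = 8 - 18*s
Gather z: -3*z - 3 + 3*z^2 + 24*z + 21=3*z^2 + 21*z + 18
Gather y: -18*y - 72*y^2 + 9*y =-72*y^2 - 9*y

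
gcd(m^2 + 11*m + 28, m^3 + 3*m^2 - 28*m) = m + 7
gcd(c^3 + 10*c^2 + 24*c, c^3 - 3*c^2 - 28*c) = c^2 + 4*c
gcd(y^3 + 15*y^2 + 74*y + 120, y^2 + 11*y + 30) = y^2 + 11*y + 30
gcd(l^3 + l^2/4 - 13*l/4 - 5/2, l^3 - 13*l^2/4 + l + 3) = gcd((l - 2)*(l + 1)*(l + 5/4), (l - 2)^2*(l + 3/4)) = l - 2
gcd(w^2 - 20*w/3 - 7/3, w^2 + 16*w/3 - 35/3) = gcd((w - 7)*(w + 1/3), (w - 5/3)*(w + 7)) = 1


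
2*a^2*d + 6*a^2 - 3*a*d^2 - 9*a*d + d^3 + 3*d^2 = (-2*a + d)*(-a + d)*(d + 3)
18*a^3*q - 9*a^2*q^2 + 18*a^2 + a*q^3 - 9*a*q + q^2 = (-6*a + q)*(-3*a + q)*(a*q + 1)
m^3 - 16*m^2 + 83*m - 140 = (m - 7)*(m - 5)*(m - 4)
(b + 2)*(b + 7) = b^2 + 9*b + 14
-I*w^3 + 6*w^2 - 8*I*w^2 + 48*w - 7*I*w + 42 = (w + 7)*(w + 6*I)*(-I*w - I)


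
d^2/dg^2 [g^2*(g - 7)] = 6*g - 14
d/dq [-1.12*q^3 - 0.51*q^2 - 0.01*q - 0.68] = -3.36*q^2 - 1.02*q - 0.01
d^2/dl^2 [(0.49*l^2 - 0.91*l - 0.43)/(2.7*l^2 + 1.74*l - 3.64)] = (-17.87184*l^3 + 10.08612*l^2 - 65.78172*l - 9.59836)/(19.683*l^6 + 38.0538*l^5 - 55.08324*l^4 - 97.336296*l^3 + 74.260368*l^2 + 69.162912*l - 48.228544)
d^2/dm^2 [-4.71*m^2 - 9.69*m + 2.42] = -9.42000000000000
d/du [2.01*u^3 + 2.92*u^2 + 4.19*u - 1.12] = 6.03*u^2 + 5.84*u + 4.19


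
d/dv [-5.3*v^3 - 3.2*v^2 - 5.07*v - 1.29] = -15.9*v^2 - 6.4*v - 5.07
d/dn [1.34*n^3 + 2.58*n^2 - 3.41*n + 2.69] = 4.02*n^2 + 5.16*n - 3.41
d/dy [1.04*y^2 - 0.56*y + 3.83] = 2.08*y - 0.56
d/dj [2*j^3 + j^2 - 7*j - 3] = 6*j^2 + 2*j - 7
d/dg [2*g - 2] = 2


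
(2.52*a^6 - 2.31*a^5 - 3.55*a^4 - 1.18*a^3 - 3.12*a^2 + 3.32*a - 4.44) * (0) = 0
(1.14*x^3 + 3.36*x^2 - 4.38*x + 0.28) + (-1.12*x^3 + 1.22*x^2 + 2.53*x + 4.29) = 0.0199999999999998*x^3 + 4.58*x^2 - 1.85*x + 4.57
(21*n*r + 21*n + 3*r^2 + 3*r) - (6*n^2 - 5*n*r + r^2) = -6*n^2 + 26*n*r + 21*n + 2*r^2 + 3*r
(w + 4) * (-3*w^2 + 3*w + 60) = -3*w^3 - 9*w^2 + 72*w + 240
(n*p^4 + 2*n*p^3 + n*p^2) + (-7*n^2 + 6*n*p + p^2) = -7*n^2 + n*p^4 + 2*n*p^3 + n*p^2 + 6*n*p + p^2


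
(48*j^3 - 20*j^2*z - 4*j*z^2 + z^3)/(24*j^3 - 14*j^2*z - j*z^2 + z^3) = (-6*j + z)/(-3*j + z)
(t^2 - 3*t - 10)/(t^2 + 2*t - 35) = (t + 2)/(t + 7)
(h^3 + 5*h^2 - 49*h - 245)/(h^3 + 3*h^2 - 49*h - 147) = (h + 5)/(h + 3)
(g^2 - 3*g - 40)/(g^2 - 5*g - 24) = (g + 5)/(g + 3)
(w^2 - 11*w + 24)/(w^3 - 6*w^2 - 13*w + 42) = (w^2 - 11*w + 24)/(w^3 - 6*w^2 - 13*w + 42)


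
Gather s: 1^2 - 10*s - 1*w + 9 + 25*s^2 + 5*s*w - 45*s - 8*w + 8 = 25*s^2 + s*(5*w - 55) - 9*w + 18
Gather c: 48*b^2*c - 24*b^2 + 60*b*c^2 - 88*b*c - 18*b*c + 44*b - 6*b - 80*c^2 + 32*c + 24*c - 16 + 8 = -24*b^2 + 38*b + c^2*(60*b - 80) + c*(48*b^2 - 106*b + 56) - 8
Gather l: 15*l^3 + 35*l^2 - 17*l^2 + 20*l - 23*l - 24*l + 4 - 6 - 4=15*l^3 + 18*l^2 - 27*l - 6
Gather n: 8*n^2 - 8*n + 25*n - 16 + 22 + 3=8*n^2 + 17*n + 9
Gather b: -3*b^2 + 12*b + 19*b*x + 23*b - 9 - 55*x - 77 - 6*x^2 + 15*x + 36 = -3*b^2 + b*(19*x + 35) - 6*x^2 - 40*x - 50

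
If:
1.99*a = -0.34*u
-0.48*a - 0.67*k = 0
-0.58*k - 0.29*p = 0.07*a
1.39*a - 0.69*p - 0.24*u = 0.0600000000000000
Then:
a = 0.03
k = -0.02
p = 0.04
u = -0.18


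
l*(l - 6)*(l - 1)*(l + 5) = l^4 - 2*l^3 - 29*l^2 + 30*l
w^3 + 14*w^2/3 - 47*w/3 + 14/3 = (w - 2)*(w - 1/3)*(w + 7)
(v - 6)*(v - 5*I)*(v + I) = v^3 - 6*v^2 - 4*I*v^2 + 5*v + 24*I*v - 30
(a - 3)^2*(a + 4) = a^3 - 2*a^2 - 15*a + 36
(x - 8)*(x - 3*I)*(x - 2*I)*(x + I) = x^4 - 8*x^3 - 4*I*x^3 - x^2 + 32*I*x^2 + 8*x - 6*I*x + 48*I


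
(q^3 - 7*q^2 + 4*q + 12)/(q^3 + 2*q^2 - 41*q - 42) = (q - 2)/(q + 7)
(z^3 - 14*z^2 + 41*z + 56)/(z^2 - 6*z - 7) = z - 8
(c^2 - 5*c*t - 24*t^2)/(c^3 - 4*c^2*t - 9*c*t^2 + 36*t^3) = (c - 8*t)/(c^2 - 7*c*t + 12*t^2)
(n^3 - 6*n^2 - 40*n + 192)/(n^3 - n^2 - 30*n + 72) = (n - 8)/(n - 3)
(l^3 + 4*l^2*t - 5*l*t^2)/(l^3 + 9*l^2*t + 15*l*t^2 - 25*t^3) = l/(l + 5*t)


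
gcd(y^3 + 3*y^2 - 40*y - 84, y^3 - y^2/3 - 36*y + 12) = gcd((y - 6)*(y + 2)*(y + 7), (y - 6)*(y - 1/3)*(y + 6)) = y - 6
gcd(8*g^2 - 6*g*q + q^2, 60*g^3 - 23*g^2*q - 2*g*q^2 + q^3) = -4*g + q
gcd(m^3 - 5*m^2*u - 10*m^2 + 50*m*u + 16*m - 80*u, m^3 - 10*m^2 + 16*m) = m^2 - 10*m + 16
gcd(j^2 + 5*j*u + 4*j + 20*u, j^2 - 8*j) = 1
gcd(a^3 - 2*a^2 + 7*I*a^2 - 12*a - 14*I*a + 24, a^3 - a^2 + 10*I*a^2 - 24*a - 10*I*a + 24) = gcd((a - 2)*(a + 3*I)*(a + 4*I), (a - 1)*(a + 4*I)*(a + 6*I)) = a + 4*I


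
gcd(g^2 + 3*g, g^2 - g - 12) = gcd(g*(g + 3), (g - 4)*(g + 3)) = g + 3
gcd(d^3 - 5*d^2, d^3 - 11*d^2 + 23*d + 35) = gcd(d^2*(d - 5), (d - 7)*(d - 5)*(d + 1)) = d - 5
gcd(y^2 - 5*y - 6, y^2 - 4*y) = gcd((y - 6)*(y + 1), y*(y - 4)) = 1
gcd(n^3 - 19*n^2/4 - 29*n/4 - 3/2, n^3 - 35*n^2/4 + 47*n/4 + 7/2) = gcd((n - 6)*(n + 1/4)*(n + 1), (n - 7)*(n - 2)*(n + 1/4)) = n + 1/4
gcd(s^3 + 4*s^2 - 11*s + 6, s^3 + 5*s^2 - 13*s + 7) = s^2 - 2*s + 1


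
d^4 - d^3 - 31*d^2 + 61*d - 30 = (d - 5)*(d - 1)^2*(d + 6)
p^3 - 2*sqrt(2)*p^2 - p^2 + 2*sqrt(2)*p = p*(p - 1)*(p - 2*sqrt(2))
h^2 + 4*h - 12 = (h - 2)*(h + 6)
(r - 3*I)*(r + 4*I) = r^2 + I*r + 12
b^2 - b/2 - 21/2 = (b - 7/2)*(b + 3)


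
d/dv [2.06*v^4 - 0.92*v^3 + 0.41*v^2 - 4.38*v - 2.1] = 8.24*v^3 - 2.76*v^2 + 0.82*v - 4.38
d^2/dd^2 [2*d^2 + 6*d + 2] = 4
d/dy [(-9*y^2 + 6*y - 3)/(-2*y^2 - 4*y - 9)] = 6*(8*y^2 + 25*y - 11)/(4*y^4 + 16*y^3 + 52*y^2 + 72*y + 81)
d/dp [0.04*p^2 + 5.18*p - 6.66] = 0.08*p + 5.18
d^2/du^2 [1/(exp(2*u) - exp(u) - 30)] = ((1 - 4*exp(u))*(-exp(2*u) + exp(u) + 30) - 2*(2*exp(u) - 1)^2*exp(u))*exp(u)/(-exp(2*u) + exp(u) + 30)^3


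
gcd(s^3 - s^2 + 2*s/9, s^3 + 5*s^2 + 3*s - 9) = 1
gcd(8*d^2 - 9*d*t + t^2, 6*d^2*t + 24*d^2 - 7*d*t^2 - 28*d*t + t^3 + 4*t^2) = -d + t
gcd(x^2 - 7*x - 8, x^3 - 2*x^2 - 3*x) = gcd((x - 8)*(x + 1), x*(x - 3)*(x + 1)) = x + 1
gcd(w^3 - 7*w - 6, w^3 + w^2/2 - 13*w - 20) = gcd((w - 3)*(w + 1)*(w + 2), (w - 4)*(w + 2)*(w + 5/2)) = w + 2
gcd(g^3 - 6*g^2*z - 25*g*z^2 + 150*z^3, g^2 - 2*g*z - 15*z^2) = -g + 5*z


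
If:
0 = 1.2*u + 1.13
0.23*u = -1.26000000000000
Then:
No Solution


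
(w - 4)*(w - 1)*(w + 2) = w^3 - 3*w^2 - 6*w + 8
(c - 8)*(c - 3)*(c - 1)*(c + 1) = c^4 - 11*c^3 + 23*c^2 + 11*c - 24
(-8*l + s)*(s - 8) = -8*l*s + 64*l + s^2 - 8*s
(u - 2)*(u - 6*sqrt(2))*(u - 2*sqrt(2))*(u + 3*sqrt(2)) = u^4 - 5*sqrt(2)*u^3 - 2*u^3 - 24*u^2 + 10*sqrt(2)*u^2 + 48*u + 72*sqrt(2)*u - 144*sqrt(2)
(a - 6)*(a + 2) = a^2 - 4*a - 12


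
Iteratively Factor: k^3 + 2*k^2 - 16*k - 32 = (k - 4)*(k^2 + 6*k + 8) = (k - 4)*(k + 2)*(k + 4)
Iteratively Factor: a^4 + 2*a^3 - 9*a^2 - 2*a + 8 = (a - 2)*(a^3 + 4*a^2 - a - 4) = (a - 2)*(a + 1)*(a^2 + 3*a - 4) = (a - 2)*(a - 1)*(a + 1)*(a + 4)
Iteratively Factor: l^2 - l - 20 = (l + 4)*(l - 5)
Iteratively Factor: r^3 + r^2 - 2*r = (r)*(r^2 + r - 2) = r*(r + 2)*(r - 1)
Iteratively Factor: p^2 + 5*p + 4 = (p + 4)*(p + 1)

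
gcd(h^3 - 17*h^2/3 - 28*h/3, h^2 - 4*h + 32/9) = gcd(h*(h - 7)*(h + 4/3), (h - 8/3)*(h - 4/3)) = 1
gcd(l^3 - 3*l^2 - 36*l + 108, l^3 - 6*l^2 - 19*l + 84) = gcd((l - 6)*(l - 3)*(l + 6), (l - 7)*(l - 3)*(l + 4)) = l - 3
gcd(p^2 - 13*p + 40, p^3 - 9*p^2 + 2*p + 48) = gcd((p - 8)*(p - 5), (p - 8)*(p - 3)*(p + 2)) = p - 8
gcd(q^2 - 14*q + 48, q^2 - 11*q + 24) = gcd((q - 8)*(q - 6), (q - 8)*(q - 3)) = q - 8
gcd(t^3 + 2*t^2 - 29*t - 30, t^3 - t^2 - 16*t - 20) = t - 5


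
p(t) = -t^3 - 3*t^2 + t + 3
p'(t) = -3*t^2 - 6*t + 1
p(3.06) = -50.68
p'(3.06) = -45.45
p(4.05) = -108.59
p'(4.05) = -72.51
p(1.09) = -0.77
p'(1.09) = -9.10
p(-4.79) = 39.28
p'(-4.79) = -39.09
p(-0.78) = 0.87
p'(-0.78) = 3.85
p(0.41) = 2.84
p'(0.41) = -1.96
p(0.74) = 1.69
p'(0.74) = -5.08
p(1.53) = -6.07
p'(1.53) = -15.20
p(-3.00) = 0.00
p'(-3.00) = -8.00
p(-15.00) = 2688.00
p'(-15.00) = -584.00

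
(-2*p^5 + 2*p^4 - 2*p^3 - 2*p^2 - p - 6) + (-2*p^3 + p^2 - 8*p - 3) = -2*p^5 + 2*p^4 - 4*p^3 - p^2 - 9*p - 9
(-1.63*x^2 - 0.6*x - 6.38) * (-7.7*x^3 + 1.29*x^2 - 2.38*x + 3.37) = 12.551*x^5 + 2.5173*x^4 + 52.2314*x^3 - 12.2953*x^2 + 13.1624*x - 21.5006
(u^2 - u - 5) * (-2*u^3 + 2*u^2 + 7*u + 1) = -2*u^5 + 4*u^4 + 15*u^3 - 16*u^2 - 36*u - 5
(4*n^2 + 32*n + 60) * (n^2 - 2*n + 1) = 4*n^4 + 24*n^3 - 88*n + 60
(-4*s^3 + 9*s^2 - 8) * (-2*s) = 8*s^4 - 18*s^3 + 16*s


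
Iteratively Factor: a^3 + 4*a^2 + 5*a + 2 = (a + 1)*(a^2 + 3*a + 2) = (a + 1)^2*(a + 2)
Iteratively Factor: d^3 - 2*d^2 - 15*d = (d + 3)*(d^2 - 5*d) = (d - 5)*(d + 3)*(d)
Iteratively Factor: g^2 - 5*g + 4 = (g - 4)*(g - 1)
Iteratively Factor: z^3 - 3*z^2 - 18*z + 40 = (z - 5)*(z^2 + 2*z - 8) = (z - 5)*(z - 2)*(z + 4)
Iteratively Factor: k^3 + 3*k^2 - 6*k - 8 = (k + 1)*(k^2 + 2*k - 8) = (k - 2)*(k + 1)*(k + 4)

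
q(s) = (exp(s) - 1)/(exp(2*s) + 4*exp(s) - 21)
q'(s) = (exp(s) - 1)*(-2*exp(2*s) - 4*exp(s))/(exp(2*s) + 4*exp(s) - 21)^2 + exp(s)/(exp(2*s) + 4*exp(s) - 21) = (2*(1 - exp(s))*(exp(s) + 2) + exp(2*s) + 4*exp(s) - 21)*exp(s)/(exp(2*s) + 4*exp(s) - 21)^2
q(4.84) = 0.01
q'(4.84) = -0.01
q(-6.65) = 0.05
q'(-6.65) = -0.00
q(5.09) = 0.01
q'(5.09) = -0.01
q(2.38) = 0.07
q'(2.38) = -0.06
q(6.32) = 0.00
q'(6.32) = -0.00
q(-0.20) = 0.01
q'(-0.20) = -0.05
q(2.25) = 0.08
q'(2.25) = -0.07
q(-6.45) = 0.05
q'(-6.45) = -0.00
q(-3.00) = 0.05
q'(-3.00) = 0.00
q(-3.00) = 0.05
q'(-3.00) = 0.00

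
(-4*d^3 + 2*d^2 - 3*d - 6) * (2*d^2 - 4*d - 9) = -8*d^5 + 20*d^4 + 22*d^3 - 18*d^2 + 51*d + 54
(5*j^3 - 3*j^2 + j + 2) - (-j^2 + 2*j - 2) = 5*j^3 - 2*j^2 - j + 4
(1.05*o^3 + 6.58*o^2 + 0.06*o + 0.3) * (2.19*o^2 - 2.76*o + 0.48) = 2.2995*o^5 + 11.5122*o^4 - 17.5254*o^3 + 3.6498*o^2 - 0.7992*o + 0.144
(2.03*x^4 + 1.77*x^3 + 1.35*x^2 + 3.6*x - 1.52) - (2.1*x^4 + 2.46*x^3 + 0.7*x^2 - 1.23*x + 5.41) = -0.0700000000000003*x^4 - 0.69*x^3 + 0.65*x^2 + 4.83*x - 6.93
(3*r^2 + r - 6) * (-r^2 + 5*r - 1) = -3*r^4 + 14*r^3 + 8*r^2 - 31*r + 6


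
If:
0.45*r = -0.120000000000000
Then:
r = -0.27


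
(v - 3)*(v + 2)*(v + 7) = v^3 + 6*v^2 - 13*v - 42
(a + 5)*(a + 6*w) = a^2 + 6*a*w + 5*a + 30*w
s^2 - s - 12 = (s - 4)*(s + 3)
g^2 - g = g*(g - 1)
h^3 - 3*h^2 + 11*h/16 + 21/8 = (h - 2)*(h - 7/4)*(h + 3/4)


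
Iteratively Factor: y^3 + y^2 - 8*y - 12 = (y + 2)*(y^2 - y - 6) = (y - 3)*(y + 2)*(y + 2)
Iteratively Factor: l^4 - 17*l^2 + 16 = (l - 4)*(l^3 + 4*l^2 - l - 4) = (l - 4)*(l - 1)*(l^2 + 5*l + 4) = (l - 4)*(l - 1)*(l + 4)*(l + 1)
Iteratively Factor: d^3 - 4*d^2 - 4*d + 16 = (d - 2)*(d^2 - 2*d - 8) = (d - 4)*(d - 2)*(d + 2)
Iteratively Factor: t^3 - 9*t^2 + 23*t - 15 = (t - 5)*(t^2 - 4*t + 3) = (t - 5)*(t - 1)*(t - 3)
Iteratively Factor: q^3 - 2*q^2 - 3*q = (q)*(q^2 - 2*q - 3) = q*(q + 1)*(q - 3)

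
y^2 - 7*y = y*(y - 7)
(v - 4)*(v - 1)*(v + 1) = v^3 - 4*v^2 - v + 4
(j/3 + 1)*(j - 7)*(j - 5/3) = j^3/3 - 17*j^2/9 - 43*j/9 + 35/3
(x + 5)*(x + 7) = x^2 + 12*x + 35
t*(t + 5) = t^2 + 5*t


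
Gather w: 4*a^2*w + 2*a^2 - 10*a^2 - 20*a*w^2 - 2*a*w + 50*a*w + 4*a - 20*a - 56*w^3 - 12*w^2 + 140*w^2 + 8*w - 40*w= -8*a^2 - 16*a - 56*w^3 + w^2*(128 - 20*a) + w*(4*a^2 + 48*a - 32)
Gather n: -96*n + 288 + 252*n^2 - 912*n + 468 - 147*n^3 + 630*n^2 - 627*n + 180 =-147*n^3 + 882*n^2 - 1635*n + 936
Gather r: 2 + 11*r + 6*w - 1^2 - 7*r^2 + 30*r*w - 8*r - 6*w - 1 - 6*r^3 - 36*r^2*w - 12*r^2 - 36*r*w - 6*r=-6*r^3 + r^2*(-36*w - 19) + r*(-6*w - 3)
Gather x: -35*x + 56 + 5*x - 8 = 48 - 30*x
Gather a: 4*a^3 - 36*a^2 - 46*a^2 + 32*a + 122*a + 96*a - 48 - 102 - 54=4*a^3 - 82*a^2 + 250*a - 204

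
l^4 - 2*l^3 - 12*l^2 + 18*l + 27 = (l - 3)^2*(l + 1)*(l + 3)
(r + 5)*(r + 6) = r^2 + 11*r + 30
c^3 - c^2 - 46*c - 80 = (c - 8)*(c + 2)*(c + 5)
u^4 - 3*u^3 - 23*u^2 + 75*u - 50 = (u - 5)*(u - 2)*(u - 1)*(u + 5)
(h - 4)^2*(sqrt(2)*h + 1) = sqrt(2)*h^3 - 8*sqrt(2)*h^2 + h^2 - 8*h + 16*sqrt(2)*h + 16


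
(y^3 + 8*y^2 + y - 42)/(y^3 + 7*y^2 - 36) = (y + 7)/(y + 6)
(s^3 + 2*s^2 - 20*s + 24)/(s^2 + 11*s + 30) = (s^2 - 4*s + 4)/(s + 5)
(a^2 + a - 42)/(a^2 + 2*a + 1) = (a^2 + a - 42)/(a^2 + 2*a + 1)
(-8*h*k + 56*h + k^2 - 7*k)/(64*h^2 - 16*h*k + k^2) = (7 - k)/(8*h - k)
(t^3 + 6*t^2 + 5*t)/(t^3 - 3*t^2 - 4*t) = (t + 5)/(t - 4)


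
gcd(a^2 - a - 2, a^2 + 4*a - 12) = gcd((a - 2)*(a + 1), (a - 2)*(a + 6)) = a - 2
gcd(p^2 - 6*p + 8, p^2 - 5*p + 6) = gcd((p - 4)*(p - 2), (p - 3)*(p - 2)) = p - 2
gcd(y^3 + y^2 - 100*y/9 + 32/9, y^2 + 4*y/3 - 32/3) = y^2 + 4*y/3 - 32/3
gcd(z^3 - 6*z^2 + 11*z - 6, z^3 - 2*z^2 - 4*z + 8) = z - 2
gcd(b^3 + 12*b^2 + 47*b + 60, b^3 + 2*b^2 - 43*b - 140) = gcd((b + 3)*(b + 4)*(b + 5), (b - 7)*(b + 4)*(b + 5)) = b^2 + 9*b + 20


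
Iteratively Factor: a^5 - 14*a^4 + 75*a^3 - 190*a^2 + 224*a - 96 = (a - 1)*(a^4 - 13*a^3 + 62*a^2 - 128*a + 96) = (a - 3)*(a - 1)*(a^3 - 10*a^2 + 32*a - 32) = (a - 4)*(a - 3)*(a - 1)*(a^2 - 6*a + 8) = (a - 4)*(a - 3)*(a - 2)*(a - 1)*(a - 4)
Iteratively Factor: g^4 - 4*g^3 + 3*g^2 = (g - 1)*(g^3 - 3*g^2) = (g - 3)*(g - 1)*(g^2) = g*(g - 3)*(g - 1)*(g)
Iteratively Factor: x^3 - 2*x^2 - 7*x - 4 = (x + 1)*(x^2 - 3*x - 4) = (x - 4)*(x + 1)*(x + 1)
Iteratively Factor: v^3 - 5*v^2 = (v - 5)*(v^2) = v*(v - 5)*(v)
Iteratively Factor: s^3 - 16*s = (s - 4)*(s^2 + 4*s) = (s - 4)*(s + 4)*(s)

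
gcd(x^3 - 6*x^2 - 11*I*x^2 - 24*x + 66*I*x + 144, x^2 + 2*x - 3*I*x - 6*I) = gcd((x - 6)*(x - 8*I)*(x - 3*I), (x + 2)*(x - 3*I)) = x - 3*I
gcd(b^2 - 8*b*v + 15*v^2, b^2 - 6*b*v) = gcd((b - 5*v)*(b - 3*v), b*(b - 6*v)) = 1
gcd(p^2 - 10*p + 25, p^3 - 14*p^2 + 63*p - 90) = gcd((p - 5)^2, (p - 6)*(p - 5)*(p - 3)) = p - 5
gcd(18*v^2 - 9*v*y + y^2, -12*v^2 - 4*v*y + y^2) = -6*v + y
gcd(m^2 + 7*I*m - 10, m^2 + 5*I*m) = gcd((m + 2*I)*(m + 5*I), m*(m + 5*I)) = m + 5*I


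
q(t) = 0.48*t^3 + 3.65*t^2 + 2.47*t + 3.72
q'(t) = 1.44*t^2 + 7.3*t + 2.47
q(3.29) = 68.45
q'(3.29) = 42.07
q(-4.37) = 22.57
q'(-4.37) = -1.93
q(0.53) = 6.13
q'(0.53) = 6.74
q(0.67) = 7.16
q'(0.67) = 8.01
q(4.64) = 141.71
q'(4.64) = 67.34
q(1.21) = 12.90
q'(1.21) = 13.41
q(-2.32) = 11.64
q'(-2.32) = -6.72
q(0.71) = 7.49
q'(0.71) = 8.38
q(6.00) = 253.62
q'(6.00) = 98.11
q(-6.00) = 16.62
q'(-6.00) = 10.51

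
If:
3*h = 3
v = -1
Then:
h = 1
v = -1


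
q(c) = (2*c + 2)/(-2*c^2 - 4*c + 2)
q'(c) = (2*c + 2)*(4*c + 4)/(-2*c^2 - 4*c + 2)^2 + 2/(-2*c^2 - 4*c + 2)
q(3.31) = -0.26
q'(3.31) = 0.07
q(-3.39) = 0.64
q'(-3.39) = 0.56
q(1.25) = -0.73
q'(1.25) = 0.75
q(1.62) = -0.54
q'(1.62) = 0.37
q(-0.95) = 0.03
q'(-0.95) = 0.50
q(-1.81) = -0.60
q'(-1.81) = 1.47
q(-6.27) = 0.20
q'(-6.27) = 0.04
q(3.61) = -0.24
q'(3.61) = 0.06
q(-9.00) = 0.13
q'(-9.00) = 0.02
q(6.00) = -0.15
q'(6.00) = 0.02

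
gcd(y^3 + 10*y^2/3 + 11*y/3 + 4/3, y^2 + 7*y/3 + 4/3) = y^2 + 7*y/3 + 4/3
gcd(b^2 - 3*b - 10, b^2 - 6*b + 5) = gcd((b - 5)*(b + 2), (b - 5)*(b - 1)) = b - 5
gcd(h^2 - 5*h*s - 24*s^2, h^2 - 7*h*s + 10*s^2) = 1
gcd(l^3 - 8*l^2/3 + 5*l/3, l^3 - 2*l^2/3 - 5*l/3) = l^2 - 5*l/3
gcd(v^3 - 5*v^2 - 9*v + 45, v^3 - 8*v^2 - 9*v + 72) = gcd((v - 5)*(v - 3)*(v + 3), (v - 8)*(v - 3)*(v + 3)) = v^2 - 9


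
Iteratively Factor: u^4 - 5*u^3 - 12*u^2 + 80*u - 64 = (u - 4)*(u^3 - u^2 - 16*u + 16) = (u - 4)*(u - 1)*(u^2 - 16) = (u - 4)^2*(u - 1)*(u + 4)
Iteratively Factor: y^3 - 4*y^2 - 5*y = (y)*(y^2 - 4*y - 5) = y*(y + 1)*(y - 5)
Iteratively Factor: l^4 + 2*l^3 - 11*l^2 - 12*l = (l + 4)*(l^3 - 2*l^2 - 3*l) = (l - 3)*(l + 4)*(l^2 + l) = l*(l - 3)*(l + 4)*(l + 1)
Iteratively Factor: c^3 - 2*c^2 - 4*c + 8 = (c + 2)*(c^2 - 4*c + 4) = (c - 2)*(c + 2)*(c - 2)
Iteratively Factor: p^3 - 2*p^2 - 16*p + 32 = (p - 4)*(p^2 + 2*p - 8) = (p - 4)*(p + 4)*(p - 2)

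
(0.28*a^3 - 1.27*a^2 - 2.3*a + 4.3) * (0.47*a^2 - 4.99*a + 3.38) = 0.1316*a^5 - 1.9941*a^4 + 6.2027*a^3 + 9.2054*a^2 - 29.231*a + 14.534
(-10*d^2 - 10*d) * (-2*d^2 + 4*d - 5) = 20*d^4 - 20*d^3 + 10*d^2 + 50*d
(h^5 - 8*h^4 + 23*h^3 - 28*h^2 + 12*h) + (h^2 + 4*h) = h^5 - 8*h^4 + 23*h^3 - 27*h^2 + 16*h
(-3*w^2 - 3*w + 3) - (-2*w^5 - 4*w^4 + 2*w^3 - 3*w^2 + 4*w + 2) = 2*w^5 + 4*w^4 - 2*w^3 - 7*w + 1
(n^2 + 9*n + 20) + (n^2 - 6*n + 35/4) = 2*n^2 + 3*n + 115/4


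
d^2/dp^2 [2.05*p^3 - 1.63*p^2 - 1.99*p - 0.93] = 12.3*p - 3.26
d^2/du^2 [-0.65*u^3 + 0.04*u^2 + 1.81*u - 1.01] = 0.08 - 3.9*u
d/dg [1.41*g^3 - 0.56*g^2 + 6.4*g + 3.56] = 4.23*g^2 - 1.12*g + 6.4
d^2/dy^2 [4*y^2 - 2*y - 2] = 8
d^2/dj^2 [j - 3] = 0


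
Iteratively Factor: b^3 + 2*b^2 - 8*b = (b - 2)*(b^2 + 4*b) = b*(b - 2)*(b + 4)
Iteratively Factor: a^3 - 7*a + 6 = (a - 1)*(a^2 + a - 6) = (a - 1)*(a + 3)*(a - 2)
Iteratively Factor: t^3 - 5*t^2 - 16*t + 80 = (t - 4)*(t^2 - t - 20) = (t - 5)*(t - 4)*(t + 4)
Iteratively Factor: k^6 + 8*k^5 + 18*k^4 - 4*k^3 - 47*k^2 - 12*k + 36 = (k - 1)*(k^5 + 9*k^4 + 27*k^3 + 23*k^2 - 24*k - 36) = (k - 1)*(k + 2)*(k^4 + 7*k^3 + 13*k^2 - 3*k - 18) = (k - 1)*(k + 2)*(k + 3)*(k^3 + 4*k^2 + k - 6) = (k - 1)*(k + 2)*(k + 3)^2*(k^2 + k - 2) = (k - 1)^2*(k + 2)*(k + 3)^2*(k + 2)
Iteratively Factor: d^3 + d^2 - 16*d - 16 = (d - 4)*(d^2 + 5*d + 4) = (d - 4)*(d + 1)*(d + 4)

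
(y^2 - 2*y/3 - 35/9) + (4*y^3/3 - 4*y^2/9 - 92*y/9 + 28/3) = 4*y^3/3 + 5*y^2/9 - 98*y/9 + 49/9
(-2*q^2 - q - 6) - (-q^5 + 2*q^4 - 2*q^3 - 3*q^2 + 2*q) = q^5 - 2*q^4 + 2*q^3 + q^2 - 3*q - 6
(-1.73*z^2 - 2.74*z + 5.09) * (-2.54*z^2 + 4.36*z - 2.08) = 4.3942*z^4 - 0.5832*z^3 - 21.2766*z^2 + 27.8916*z - 10.5872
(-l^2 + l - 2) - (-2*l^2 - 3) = l^2 + l + 1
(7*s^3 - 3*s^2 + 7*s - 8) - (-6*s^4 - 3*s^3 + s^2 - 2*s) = 6*s^4 + 10*s^3 - 4*s^2 + 9*s - 8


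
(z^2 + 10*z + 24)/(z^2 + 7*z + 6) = (z + 4)/(z + 1)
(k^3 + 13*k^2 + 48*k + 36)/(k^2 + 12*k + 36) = k + 1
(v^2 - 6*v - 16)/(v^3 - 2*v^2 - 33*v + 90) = (v^2 - 6*v - 16)/(v^3 - 2*v^2 - 33*v + 90)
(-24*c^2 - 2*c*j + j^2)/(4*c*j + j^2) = (-6*c + j)/j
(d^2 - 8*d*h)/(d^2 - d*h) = (d - 8*h)/(d - h)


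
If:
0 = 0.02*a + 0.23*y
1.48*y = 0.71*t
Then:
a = -11.5*y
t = 2.08450704225352*y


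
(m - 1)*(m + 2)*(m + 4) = m^3 + 5*m^2 + 2*m - 8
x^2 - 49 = (x - 7)*(x + 7)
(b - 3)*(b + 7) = b^2 + 4*b - 21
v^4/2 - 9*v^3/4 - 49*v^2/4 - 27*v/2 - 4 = (v/2 + 1)*(v - 8)*(v + 1/2)*(v + 1)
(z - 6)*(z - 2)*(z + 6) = z^3 - 2*z^2 - 36*z + 72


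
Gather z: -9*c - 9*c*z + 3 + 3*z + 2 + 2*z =-9*c + z*(5 - 9*c) + 5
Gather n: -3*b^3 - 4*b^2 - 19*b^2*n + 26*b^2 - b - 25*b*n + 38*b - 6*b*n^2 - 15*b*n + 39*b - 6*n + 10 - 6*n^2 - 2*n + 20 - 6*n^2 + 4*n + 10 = -3*b^3 + 22*b^2 + 76*b + n^2*(-6*b - 12) + n*(-19*b^2 - 40*b - 4) + 40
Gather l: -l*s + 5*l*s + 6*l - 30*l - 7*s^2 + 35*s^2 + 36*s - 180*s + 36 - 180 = l*(4*s - 24) + 28*s^2 - 144*s - 144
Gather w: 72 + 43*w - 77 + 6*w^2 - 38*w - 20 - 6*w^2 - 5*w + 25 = 0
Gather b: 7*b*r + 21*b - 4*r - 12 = b*(7*r + 21) - 4*r - 12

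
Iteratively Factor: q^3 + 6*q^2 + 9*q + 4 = (q + 1)*(q^2 + 5*q + 4) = (q + 1)*(q + 4)*(q + 1)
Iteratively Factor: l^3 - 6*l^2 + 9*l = (l - 3)*(l^2 - 3*l) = (l - 3)^2*(l)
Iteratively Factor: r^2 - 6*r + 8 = (r - 2)*(r - 4)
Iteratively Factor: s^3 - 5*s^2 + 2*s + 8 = (s - 2)*(s^2 - 3*s - 4) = (s - 2)*(s + 1)*(s - 4)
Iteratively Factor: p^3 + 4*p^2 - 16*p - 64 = (p - 4)*(p^2 + 8*p + 16) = (p - 4)*(p + 4)*(p + 4)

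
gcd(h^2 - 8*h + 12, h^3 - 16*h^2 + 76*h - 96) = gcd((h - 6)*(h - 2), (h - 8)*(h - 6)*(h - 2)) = h^2 - 8*h + 12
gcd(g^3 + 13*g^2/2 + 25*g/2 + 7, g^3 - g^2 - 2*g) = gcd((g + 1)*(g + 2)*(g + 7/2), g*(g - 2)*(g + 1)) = g + 1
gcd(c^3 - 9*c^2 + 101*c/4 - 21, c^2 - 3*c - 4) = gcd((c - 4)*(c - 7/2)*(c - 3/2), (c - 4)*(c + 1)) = c - 4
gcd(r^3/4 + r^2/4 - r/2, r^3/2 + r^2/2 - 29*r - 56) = r + 2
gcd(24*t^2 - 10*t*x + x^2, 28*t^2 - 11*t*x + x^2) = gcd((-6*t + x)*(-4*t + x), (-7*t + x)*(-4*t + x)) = -4*t + x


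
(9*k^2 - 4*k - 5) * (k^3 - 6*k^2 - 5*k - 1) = 9*k^5 - 58*k^4 - 26*k^3 + 41*k^2 + 29*k + 5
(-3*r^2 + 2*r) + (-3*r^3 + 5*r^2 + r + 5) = -3*r^3 + 2*r^2 + 3*r + 5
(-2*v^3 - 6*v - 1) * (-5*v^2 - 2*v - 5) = 10*v^5 + 4*v^4 + 40*v^3 + 17*v^2 + 32*v + 5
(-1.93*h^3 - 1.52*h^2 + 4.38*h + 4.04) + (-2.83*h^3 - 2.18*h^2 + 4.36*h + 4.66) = -4.76*h^3 - 3.7*h^2 + 8.74*h + 8.7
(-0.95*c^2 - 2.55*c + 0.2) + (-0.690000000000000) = -0.95*c^2 - 2.55*c - 0.49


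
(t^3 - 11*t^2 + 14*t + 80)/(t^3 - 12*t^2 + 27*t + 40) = (t + 2)/(t + 1)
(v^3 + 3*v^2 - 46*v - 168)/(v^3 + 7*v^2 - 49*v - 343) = (v^2 + 10*v + 24)/(v^2 + 14*v + 49)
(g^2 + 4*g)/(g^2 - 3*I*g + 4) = g*(g + 4)/(g^2 - 3*I*g + 4)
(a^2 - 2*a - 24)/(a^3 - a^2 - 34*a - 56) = (a - 6)/(a^2 - 5*a - 14)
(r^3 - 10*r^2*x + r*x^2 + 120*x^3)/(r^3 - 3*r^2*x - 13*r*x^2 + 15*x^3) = (-r + 8*x)/(-r + x)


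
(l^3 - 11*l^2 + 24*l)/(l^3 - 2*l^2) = (l^2 - 11*l + 24)/(l*(l - 2))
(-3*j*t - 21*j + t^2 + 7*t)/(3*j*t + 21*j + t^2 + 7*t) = (-3*j + t)/(3*j + t)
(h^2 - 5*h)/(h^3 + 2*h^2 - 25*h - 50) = h/(h^2 + 7*h + 10)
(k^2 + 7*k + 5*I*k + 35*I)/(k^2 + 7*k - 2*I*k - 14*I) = (k + 5*I)/(k - 2*I)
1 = 1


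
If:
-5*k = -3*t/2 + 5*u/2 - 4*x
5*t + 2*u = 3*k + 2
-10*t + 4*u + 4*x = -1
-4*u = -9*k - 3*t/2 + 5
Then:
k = 1308/2023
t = 1242/2023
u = 880/2023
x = 6877/8092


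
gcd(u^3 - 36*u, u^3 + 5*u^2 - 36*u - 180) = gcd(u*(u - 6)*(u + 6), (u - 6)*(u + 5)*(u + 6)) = u^2 - 36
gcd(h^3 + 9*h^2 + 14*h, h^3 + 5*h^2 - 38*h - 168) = h + 7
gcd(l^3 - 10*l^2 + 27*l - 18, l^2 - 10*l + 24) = l - 6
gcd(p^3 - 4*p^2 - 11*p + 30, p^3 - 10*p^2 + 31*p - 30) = p^2 - 7*p + 10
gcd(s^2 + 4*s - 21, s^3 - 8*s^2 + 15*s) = s - 3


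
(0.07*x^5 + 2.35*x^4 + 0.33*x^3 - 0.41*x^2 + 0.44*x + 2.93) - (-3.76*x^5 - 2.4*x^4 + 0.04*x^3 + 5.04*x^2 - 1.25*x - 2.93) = 3.83*x^5 + 4.75*x^4 + 0.29*x^3 - 5.45*x^2 + 1.69*x + 5.86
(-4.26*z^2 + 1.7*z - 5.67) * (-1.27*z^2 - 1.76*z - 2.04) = 5.4102*z^4 + 5.3386*z^3 + 12.8993*z^2 + 6.5112*z + 11.5668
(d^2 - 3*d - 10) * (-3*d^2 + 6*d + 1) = -3*d^4 + 15*d^3 + 13*d^2 - 63*d - 10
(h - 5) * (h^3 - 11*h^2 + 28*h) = h^4 - 16*h^3 + 83*h^2 - 140*h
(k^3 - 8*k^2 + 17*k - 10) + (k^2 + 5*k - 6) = k^3 - 7*k^2 + 22*k - 16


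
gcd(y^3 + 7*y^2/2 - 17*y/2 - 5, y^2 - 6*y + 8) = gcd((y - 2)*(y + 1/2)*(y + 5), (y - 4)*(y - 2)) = y - 2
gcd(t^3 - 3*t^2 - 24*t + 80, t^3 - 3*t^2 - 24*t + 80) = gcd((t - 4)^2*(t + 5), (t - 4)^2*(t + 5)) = t^3 - 3*t^2 - 24*t + 80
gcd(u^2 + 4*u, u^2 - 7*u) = u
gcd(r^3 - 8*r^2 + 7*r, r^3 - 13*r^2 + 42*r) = r^2 - 7*r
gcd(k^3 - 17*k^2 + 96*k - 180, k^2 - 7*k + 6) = k - 6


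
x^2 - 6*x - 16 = (x - 8)*(x + 2)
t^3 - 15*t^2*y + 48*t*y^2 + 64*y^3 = (t - 8*y)^2*(t + y)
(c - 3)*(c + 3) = c^2 - 9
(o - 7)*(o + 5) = o^2 - 2*o - 35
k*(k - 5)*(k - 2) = k^3 - 7*k^2 + 10*k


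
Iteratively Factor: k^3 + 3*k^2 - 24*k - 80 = (k + 4)*(k^2 - k - 20) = (k + 4)^2*(k - 5)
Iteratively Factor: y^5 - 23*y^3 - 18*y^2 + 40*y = (y + 4)*(y^4 - 4*y^3 - 7*y^2 + 10*y) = (y - 1)*(y + 4)*(y^3 - 3*y^2 - 10*y) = (y - 5)*(y - 1)*(y + 4)*(y^2 + 2*y) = y*(y - 5)*(y - 1)*(y + 4)*(y + 2)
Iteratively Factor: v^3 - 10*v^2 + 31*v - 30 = (v - 3)*(v^2 - 7*v + 10) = (v - 5)*(v - 3)*(v - 2)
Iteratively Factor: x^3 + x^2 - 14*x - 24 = (x + 3)*(x^2 - 2*x - 8) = (x - 4)*(x + 3)*(x + 2)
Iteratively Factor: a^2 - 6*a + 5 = (a - 1)*(a - 5)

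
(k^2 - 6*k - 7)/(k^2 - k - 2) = (k - 7)/(k - 2)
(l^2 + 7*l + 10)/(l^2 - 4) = (l + 5)/(l - 2)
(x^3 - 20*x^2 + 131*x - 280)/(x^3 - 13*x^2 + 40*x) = (x - 7)/x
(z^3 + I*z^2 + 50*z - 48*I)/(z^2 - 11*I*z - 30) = (z^2 + 7*I*z + 8)/(z - 5*I)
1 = 1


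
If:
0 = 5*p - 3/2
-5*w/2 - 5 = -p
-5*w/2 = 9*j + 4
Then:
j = 7/90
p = 3/10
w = -47/25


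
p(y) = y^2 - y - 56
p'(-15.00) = -31.00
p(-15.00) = 184.00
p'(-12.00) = -25.00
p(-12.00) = 100.00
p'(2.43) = 3.86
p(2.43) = -52.53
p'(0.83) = 0.66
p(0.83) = -56.14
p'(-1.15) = -3.30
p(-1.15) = -53.53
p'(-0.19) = -1.38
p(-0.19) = -55.77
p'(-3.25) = -7.50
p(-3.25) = -42.19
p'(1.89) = 2.78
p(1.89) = -54.32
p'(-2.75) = -6.50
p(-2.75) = -45.69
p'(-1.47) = -3.94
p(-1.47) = -52.37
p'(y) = 2*y - 1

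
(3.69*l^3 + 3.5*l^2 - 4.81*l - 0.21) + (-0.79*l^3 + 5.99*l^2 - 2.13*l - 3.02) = 2.9*l^3 + 9.49*l^2 - 6.94*l - 3.23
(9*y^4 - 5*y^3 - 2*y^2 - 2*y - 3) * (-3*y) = -27*y^5 + 15*y^4 + 6*y^3 + 6*y^2 + 9*y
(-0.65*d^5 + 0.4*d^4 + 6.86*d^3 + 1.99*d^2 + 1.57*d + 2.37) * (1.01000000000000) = -0.6565*d^5 + 0.404*d^4 + 6.9286*d^3 + 2.0099*d^2 + 1.5857*d + 2.3937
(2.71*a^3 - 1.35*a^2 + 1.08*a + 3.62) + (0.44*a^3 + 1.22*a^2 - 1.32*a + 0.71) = 3.15*a^3 - 0.13*a^2 - 0.24*a + 4.33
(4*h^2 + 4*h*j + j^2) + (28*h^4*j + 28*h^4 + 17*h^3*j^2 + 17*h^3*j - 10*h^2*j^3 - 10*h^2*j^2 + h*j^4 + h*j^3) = 28*h^4*j + 28*h^4 + 17*h^3*j^2 + 17*h^3*j - 10*h^2*j^3 - 10*h^2*j^2 + 4*h^2 + h*j^4 + h*j^3 + 4*h*j + j^2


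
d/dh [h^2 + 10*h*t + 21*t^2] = 2*h + 10*t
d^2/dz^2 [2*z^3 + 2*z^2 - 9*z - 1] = 12*z + 4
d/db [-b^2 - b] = -2*b - 1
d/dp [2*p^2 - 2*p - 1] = 4*p - 2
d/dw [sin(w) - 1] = cos(w)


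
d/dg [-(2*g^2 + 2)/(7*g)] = -2/7 + 2/(7*g^2)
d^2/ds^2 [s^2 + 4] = 2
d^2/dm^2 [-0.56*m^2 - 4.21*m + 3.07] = -1.12000000000000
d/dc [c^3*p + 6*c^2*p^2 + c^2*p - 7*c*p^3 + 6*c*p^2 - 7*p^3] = p*(3*c^2 + 12*c*p + 2*c - 7*p^2 + 6*p)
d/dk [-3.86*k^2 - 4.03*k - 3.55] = -7.72*k - 4.03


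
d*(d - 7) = d^2 - 7*d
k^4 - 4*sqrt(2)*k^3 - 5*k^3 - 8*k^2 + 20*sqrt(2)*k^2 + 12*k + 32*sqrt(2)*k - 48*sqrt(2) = (k - 6)*(k - 1)*(k + 2)*(k - 4*sqrt(2))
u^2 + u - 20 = (u - 4)*(u + 5)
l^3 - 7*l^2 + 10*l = l*(l - 5)*(l - 2)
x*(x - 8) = x^2 - 8*x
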